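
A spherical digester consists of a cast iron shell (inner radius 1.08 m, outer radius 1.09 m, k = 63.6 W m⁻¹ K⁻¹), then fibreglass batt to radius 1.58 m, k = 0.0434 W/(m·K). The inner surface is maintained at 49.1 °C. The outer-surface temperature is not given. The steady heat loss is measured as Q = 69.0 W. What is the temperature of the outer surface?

T_out = 13.1 °C

Series resistances:
  R_cast iron = (1/1.08 − 1/1.09)/(4πk) = 0.008495/(4π·63.6) = 1.063×10^-5 K/W
  R_fibreglass batt = (1/1.09 − 1/1.58)/(4πk) = 0.2845/(4π·0.0434) = 0.5217 K/W
ΣR = 0.5217 K/W
ΔT = Q·ΣR = 69.0 × 0.5217 = 36.00 K
Heat flows outward, so T_out = T_in − ΔT = 49.1 − 36.00 = 13.1 °C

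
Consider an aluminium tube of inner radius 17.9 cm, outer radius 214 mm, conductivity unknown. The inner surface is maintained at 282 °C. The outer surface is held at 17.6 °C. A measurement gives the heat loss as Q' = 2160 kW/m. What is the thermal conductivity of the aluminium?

ΣR = ΔT/Q' = |282 − 17.6|/2.16×10^6 = 1.224×10^-4 m·K/W
ln(r₂/r₁)/(2πk) = 1.224×10^-4 ⇒ k = 0.1786/(2π·1.224×10^-4) = 232 W/m·K

k = 232 W/m·K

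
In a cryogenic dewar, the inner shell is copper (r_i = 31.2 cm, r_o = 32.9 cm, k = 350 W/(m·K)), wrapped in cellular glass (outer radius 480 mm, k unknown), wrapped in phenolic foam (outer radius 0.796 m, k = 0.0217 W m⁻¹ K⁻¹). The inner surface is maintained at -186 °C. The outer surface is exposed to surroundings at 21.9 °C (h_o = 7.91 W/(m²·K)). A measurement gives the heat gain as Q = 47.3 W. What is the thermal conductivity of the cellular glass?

ΣR = ΔT/Q = |-186 − 21.9|/47.3 = 4.395 K/W
Known resistances:
  R_copper = (1/0.312 − 1/0.329)/(4πk) = 0.1656/(4π·350) = 3.765×10^-5 K/W
  R_phenolic foam = (1/0.480 − 1/0.796)/(4πk) = 0.8271/(4π·0.0217) = 3.033 K/W
  R_conv,out = 1/(4πr²h) = 1/(4π·0.796²·7.91) = 0.01588 K/W
R_cellular glass = ΣR − ΣR_known = 4.395 − 3.049 = 1.346 K/W
(1/r₁−1/r₂)/(4πk) = 1.346 ⇒ k = 0.9562/(4π·1.346) = 0.0565 W/m·K

k = 0.0565 W/m·K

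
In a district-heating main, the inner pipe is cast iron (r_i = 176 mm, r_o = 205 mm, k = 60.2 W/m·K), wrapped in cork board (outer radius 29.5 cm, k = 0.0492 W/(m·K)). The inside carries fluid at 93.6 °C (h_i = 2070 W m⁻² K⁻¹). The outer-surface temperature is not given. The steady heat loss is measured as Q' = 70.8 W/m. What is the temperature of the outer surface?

T_out = 10.2 °C

Sum the resistances:
  R'_conv,in = 1/(2πr h) = 1/(2π·0.176·2070) = 4.369×10^-4 m·K/W
  R'_cast iron = ln(0.205/0.176)/(2πk) = 0.1525/(2π·60.2) = 4.032×10^-4 m·K/W
  R'_cork board = ln(0.295/0.205)/(2πk) = 0.3640/(2π·0.0492) = 1.177 m·K/W
ΣR = 1.178 m·K/W
ΔT = Q'·ΣR = 70.8 × 1.178 = 83.40 K
Heat flows outward, so T_out = T_in − ΔT = 93.6 − 83.40 = 10.2 °C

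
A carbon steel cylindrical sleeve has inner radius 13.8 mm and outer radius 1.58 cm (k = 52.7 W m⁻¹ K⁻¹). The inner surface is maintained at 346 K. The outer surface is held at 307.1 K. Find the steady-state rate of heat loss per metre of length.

Q' = 95.2 kW/m

Q' = 2πk·ΔT/ln(r₂/r₁) = 2π × 52.7 × 38.9 / ln(0.0158/0.0138) = 95200 W/m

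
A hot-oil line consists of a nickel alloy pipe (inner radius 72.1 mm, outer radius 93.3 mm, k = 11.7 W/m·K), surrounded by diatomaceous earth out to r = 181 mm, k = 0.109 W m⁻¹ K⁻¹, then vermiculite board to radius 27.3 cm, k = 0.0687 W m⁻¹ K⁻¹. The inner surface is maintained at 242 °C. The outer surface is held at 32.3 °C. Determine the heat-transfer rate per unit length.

Treat each layer as a resistance in series:
  R'_nickel alloy = ln(0.0933/0.0721)/(2πk) = 0.2578/(2π·11.7) = 0.003506 m·K/W
  R'_diatomaceous earth = ln(0.181/0.0933)/(2πk) = 0.6627/(2π·0.109) = 0.9676 m·K/W
  R'_vermiculite board = ln(0.273/0.181)/(2πk) = 0.4110/(2π·0.0687) = 0.9521 m·K/W
ΣR = 0.003506 + 0.9676 + 0.9521 = 1.923 m·K/W
Q' = ΔT/ΣR = (242 °C − 32.3 °C)/1.923 = 109 W/m

Q' = 109 W/m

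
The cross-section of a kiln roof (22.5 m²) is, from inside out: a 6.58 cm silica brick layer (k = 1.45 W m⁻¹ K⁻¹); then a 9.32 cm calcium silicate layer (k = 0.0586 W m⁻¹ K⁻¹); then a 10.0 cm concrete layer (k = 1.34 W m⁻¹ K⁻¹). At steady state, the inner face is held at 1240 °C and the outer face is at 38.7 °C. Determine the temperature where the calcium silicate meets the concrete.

T = 91 °C

Series thermal resistances, inner to outer:
  R_silica brick = L/(kA) = 0.0658/(1.45·22.5) = 0.002017 K/W
  R_calcium silicate = L/(kA) = 0.0932/(0.0586·22.5) = 0.07069 K/W
  R_concrete = L/(kA) = 0.100/(1.34·22.5) = 0.003317 K/W
ΣR = 0.002017 + 0.07069 + 0.003317 = 0.07602 K/W
Q = ΔT/ΣR = (1240 °C − 38.7 °C)/0.07602 = 15800 W
From the inner boundary to the calcium silicate/concrete interface, ΣR_partial = 0.07271 K/W.
T_interface = T_in − Q·ΣR_partial = 1240 °C − (15800)(0.07271) = 91 °C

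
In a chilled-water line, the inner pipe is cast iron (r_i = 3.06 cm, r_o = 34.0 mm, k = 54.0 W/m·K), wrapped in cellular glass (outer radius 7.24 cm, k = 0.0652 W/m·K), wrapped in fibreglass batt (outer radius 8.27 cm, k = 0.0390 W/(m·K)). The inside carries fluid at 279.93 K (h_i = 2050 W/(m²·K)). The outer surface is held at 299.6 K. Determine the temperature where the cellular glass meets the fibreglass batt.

T = 295.1 K

Series thermal resistances, inner to outer:
  R'_conv,in = 1/(2πr h) = 1/(2π·0.0306·2050) = 0.002537 m·K/W
  R'_cast iron = ln(0.0340/0.0306)/(2πk) = 0.1054/(2π·54.0) = 3.105×10^-4 m·K/W
  R'_cellular glass = ln(0.0724/0.0340)/(2πk) = 0.7558/(2π·0.0652) = 1.845 m·K/W
  R'_fibreglass batt = ln(0.0827/0.0724)/(2πk) = 0.1330/(2π·0.0390) = 0.5428 m·K/W
ΣR = 0.002537 + 3.105×10^-4 + 1.845 + 0.5428 = 2.391 m·K/W
Q' = ΔT/ΣR = (279.93 K − 299.6 K)/2.391 = -8.227 W/m
From the inner boundary to the cellular glass/fibreglass batt interface, ΣR_partial = 1.848 m·K/W.
T_interface = T_in − Q'·ΣR_partial = 279.93 K − (-8.227)(1.848) = 295.1 K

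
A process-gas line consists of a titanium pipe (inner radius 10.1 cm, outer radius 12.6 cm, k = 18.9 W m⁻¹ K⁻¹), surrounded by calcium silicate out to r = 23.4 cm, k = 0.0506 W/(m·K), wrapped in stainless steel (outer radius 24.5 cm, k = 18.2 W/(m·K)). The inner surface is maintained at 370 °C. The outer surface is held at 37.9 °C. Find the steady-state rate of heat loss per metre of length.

Q' = 170 W/m

Treat each layer as a resistance in series:
  R'_titanium = ln(0.126/0.101)/(2πk) = 0.2212/(2π·18.9) = 0.001862 m·K/W
  R'_calcium silicate = ln(0.234/0.126)/(2πk) = 0.6190/(2π·0.0506) = 1.947 m·K/W
  R'_stainless steel = ln(0.245/0.234)/(2πk) = 0.04594/(2π·18.2) = 4.017×10^-4 m·K/W
ΣR = 0.001862 + 1.947 + 4.017×10^-4 = 1.949 m·K/W
Q' = ΔT/ΣR = (370 °C − 37.9 °C)/1.949 = 170 W/m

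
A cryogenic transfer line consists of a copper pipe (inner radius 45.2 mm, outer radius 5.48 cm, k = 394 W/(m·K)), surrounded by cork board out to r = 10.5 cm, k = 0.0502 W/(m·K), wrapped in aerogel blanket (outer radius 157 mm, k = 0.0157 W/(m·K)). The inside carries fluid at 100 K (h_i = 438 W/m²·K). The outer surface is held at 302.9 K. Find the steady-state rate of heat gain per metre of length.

Series thermal resistances, inner to outer:
  R'_conv,in = 1/(2πr h) = 1/(2π·0.0452·438) = 0.008039 m·K/W
  R'_copper = ln(0.0548/0.0452)/(2πk) = 0.1926/(2π·394) = 7.780×10^-5 m·K/W
  R'_cork board = ln(0.105/0.0548)/(2πk) = 0.6503/(2π·0.0502) = 2.062 m·K/W
  R'_aerogel blanket = ln(0.157/0.105)/(2πk) = 0.4023/(2π·0.0157) = 4.078 m·K/W
ΣR = 0.008039 + 7.780×10^-5 + 2.062 + 4.078 = 6.148 m·K/W
Q' = ΔT/ΣR = (100 K − 302.9 K)/6.148 = -33.0 W/m
(Negative Q' ⇒ heat flows inward; heat gain = 33.0 W/m.)

Q' = 33.0 W/m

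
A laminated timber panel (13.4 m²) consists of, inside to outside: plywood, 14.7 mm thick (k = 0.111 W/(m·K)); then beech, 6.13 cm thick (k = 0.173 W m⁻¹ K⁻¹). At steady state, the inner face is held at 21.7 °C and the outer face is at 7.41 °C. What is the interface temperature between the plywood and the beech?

Resistance network (inner→outer):
  R_plywood = L/(kA) = 0.0147/(0.111·13.4) = 0.009883 K/W
  R_beech = L/(kA) = 0.0613/(0.173·13.4) = 0.02644 K/W
ΣR = 0.009883 + 0.02644 = 0.03632 K/W
Q = ΔT/ΣR = (21.7 °C − 7.41 °C)/0.03632 = 393.4 W
From the inner boundary to the plywood/beech interface, ΣR_partial = 0.009883 K/W.
T_interface = T_in − Q·ΣR_partial = 21.7 °C − (393.4)(0.009883) = 17.8 °C

T = 17.8 °C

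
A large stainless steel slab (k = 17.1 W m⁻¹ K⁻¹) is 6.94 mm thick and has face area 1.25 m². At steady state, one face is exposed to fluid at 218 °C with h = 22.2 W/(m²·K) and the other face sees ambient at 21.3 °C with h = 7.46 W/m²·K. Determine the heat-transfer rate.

Resistance network (inner→outer):
  R_conv,in = 1/(hA) = 1/(22.2·1.25) = 0.03604 K/W
  R_stainless steel = L/(kA) = 0.00694/(17.1·1.25) = 3.247×10^-4 K/W
  R_conv,out = 1/(hA) = 1/(7.46·1.25) = 0.1072 K/W
ΣR = 0.03604 + 3.247×10^-4 + 0.1072 = 0.1436 K/W
Q = ΔT/ΣR = (218 °C − 21.3 °C)/0.1436 = 1370 W

Q = 1370 W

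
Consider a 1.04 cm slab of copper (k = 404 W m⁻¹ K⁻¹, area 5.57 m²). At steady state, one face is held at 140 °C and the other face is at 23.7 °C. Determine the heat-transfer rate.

Q = 25200 kW

Q = kA·ΔT/L = 404 × 5.57 × |140 °C − 23.7 °C| / 0.0104 = 2.52×10^7 W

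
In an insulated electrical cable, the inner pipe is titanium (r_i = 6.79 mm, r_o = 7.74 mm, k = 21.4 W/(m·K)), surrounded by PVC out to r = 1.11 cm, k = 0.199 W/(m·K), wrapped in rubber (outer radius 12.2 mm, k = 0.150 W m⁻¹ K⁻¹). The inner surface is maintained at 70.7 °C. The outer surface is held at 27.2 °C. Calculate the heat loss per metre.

Q' = 112 W/m

Series thermal resistances, inner to outer:
  R'_titanium = ln(0.00774/0.00679)/(2πk) = 0.1310/(2π·21.4) = 9.739×10^-4 m·K/W
  R'_PVC = ln(0.0111/0.00774)/(2πk) = 0.3605/(2π·0.199) = 0.2884 m·K/W
  R'_rubber = ln(0.0122/0.0111)/(2πk) = 0.09449/(2π·0.150) = 0.1003 m·K/W
ΣR = 9.739×10^-4 + 0.2884 + 0.1003 = 0.3897 m·K/W
Q' = ΔT/ΣR = (70.7 °C − 27.2 °C)/0.3897 = 112 W/m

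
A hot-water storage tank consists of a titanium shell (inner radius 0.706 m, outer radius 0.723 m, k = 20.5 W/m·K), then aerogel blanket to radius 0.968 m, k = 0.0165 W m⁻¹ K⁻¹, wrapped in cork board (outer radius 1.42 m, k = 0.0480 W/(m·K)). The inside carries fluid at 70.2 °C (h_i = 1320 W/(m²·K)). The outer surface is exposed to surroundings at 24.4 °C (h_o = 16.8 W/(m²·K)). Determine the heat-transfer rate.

Q = 20.5 W

Resistance network (inner→outer):
  R_conv,in = 1/(4πr²h) = 1/(4π·0.706²·1320) = 1.210×10^-4 K/W
  R_titanium = (1/0.706 − 1/0.723)/(4πk) = 0.03330/(4π·20.5) = 1.293×10^-4 K/W
  R_aerogel blanket = (1/0.723 − 1/0.968)/(4πk) = 0.3501/(4π·0.0165) = 1.688 K/W
  R_cork board = (1/0.968 − 1/1.42)/(4πk) = 0.3288/(4π·0.0480) = 0.5452 K/W
  R_conv,out = 1/(4πr²h) = 1/(4π·1.42²·16.8) = 0.002349 K/W
ΣR = 1.210×10^-4 + 1.293×10^-4 + 1.688 + 0.5452 + 0.002349 = 2.236 K/W
Q = ΔT/ΣR = (70.2 °C − 24.4 °C)/2.236 = 20.5 W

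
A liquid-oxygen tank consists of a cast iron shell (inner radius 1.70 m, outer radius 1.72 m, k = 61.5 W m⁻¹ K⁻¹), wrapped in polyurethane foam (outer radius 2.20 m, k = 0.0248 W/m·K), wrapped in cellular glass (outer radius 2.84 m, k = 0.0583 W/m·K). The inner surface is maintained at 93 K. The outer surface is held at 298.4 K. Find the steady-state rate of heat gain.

Q = 376 W

Treat each layer as a resistance in series:
  R_cast iron = (1/1.70 − 1/1.72)/(4πk) = 0.006840/(4π·61.5) = 8.850×10^-6 K/W
  R_polyurethane foam = (1/1.72 − 1/2.20)/(4πk) = 0.1268/(4π·0.0248) = 0.4070 K/W
  R_cellular glass = (1/2.20 − 1/2.84)/(4πk) = 0.1024/(4π·0.0583) = 0.1398 K/W
ΣR = 8.850×10^-6 + 0.4070 + 0.1398 = 0.5468 K/W
Q = ΔT/ΣR = (93 K − 298.4 K)/0.5468 = -376 W
(Negative Q ⇒ heat flows inward; heat gain = 376 W.)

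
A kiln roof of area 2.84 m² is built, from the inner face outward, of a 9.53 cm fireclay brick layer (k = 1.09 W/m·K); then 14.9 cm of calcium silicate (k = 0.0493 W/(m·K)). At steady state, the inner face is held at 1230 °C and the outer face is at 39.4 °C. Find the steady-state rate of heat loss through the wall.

Q = 1090 W

Series thermal resistances, inner to outer:
  R_fireclay brick = L/(kA) = 0.0953/(1.09·2.84) = 0.03079 K/W
  R_calcium silicate = L/(kA) = 0.149/(0.0493·2.84) = 1.064 K/W
ΣR = 0.03079 + 1.064 = 1.095 K/W
Q = ΔT/ΣR = (1230 °C − 39.4 °C)/1.095 = 1090 W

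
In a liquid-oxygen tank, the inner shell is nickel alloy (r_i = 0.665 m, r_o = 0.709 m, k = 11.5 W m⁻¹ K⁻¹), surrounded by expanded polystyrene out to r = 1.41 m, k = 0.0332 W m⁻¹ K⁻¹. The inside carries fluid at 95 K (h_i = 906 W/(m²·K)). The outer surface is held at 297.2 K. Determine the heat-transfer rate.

Treat each layer as a resistance in series:
  R_conv,in = 1/(4πr²h) = 1/(4π·0.665²·906) = 1.986×10^-4 K/W
  R_nickel alloy = (1/0.665 − 1/0.709)/(4πk) = 0.09332/(4π·11.5) = 6.458×10^-4 K/W
  R_expanded polystyrene = (1/0.709 − 1/1.41)/(4πk) = 0.7012/(4π·0.0332) = 1.681 K/W
ΣR = 1.986×10^-4 + 6.458×10^-4 + 1.681 = 1.682 K/W
Q = ΔT/ΣR = (95 K − 297.2 K)/1.682 = -120 W
(Negative Q ⇒ heat flows inward; heat gain = 120 W.)

Q = 120 W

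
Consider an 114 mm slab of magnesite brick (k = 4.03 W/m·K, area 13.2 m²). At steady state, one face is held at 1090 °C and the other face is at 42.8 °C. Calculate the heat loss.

Q = kA·ΔT/L = 4.03 × 13.2 × |1090 °C − 42.8 °C| / 0.114 = 4.89×10^5 W

Q = 4.89×10^5 W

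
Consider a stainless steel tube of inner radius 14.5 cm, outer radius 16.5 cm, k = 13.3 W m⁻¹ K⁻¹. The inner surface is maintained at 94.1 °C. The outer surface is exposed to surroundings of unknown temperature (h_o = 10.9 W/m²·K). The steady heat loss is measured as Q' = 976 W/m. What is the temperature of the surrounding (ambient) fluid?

Sum the resistances:
  R'_stainless steel = ln(0.165/0.145)/(2πk) = 0.1292/(2π·13.3) = 0.001546 m·K/W
  R'_conv,out = 1/(2πr h) = 1/(2π·0.165·10.9) = 0.08849 m·K/W
ΣR = 0.09004 m·K/W
ΔT = Q'·ΣR = 976 × 0.09004 = 87.88 K
Heat flows outward, so T_out = T_in − ΔT = 94.1 − 87.88 = 6.22 °C

T_out = 6.22 °C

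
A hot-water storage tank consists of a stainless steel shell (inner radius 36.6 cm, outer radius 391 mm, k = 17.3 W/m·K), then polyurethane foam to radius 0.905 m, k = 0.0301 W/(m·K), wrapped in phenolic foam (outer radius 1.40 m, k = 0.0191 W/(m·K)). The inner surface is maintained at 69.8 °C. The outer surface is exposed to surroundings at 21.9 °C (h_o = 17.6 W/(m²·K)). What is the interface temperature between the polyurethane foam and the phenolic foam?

Series thermal resistances, inner to outer:
  R_stainless steel = (1/0.366 − 1/0.391)/(4πk) = 0.1747/(4π·17.3) = 8.036×10^-4 K/W
  R_polyurethane foam = (1/0.391 − 1/0.905)/(4πk) = 1.453/(4π·0.0301) = 3.840 K/W
  R_phenolic foam = (1/0.905 − 1/1.40)/(4πk) = 0.3907/(4π·0.0191) = 1.628 K/W
  R_conv,out = 1/(4πr²h) = 1/(4π·1.40²·17.6) = 0.002307 K/W
ΣR = 8.036×10^-4 + 3.840 + 1.628 + 0.002307 = 5.471 K/W
Q = ΔT/ΣR = (69.8 °C − 21.9 °C)/5.471 = 8.755 W
From the inner boundary to the polyurethane foam/phenolic foam interface, ΣR_partial = 3.841 K/W.
T_interface = T_in − Q·ΣR_partial = 69.8 °C − (8.755)(3.841) = 36.2 °C

T = 36.2 °C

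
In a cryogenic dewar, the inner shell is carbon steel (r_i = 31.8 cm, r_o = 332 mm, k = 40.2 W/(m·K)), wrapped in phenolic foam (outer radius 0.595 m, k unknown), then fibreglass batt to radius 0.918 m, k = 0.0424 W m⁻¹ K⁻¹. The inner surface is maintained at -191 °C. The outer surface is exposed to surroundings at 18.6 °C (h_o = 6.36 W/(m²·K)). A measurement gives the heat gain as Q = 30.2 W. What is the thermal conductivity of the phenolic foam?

k = 0.0182 W/m·K

ΣR = ΔT/Q = |-191 − 18.6|/30.2 = 6.940 K/W
Known resistances:
  R_carbon steel = (1/0.318 − 1/0.332)/(4πk) = 0.1326/(4π·40.2) = 2.625×10^-4 K/W
  R_fibreglass batt = (1/0.595 − 1/0.918)/(4πk) = 0.5913/(4π·0.0424) = 1.110 K/W
  R_conv,out = 1/(4πr²h) = 1/(4π·0.918²·6.36) = 0.01485 K/W
R_phenolic foam = ΣR − ΣR_known = 6.940 − 1.125 = 5.815 K/W
(1/r₁−1/r₂)/(4πk) = 5.815 ⇒ k = 1.331/(4π·5.815) = 0.0182 W/m·K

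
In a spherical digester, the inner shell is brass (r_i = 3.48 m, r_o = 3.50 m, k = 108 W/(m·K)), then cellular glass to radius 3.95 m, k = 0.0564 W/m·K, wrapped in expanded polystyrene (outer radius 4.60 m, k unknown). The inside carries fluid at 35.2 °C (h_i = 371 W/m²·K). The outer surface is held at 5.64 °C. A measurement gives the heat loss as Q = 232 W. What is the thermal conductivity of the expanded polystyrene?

k = 0.0349 W/m·K

ΣR = ΔT/Q = |35.2 − 5.64|/232 = 0.1274 K/W
Known resistances:
  R_conv,in = 1/(4πr²h) = 1/(4π·3.48²·371) = 1.771×10^-5 K/W
  R_brass = (1/3.48 − 1/3.50)/(4πk) = 0.001642/(4π·108) = 1.210×10^-6 K/W
  R_cellular glass = (1/3.50 − 1/3.95)/(4πk) = 0.03255/(4π·0.0564) = 0.04593 K/W
R_expanded polystyrene = ΣR − ΣR_known = 0.1274 − 0.04595 = 0.08145 K/W
(1/r₁−1/r₂)/(4πk) = 0.08145 ⇒ k = 0.03577/(4π·0.08145) = 0.0349 W/m·K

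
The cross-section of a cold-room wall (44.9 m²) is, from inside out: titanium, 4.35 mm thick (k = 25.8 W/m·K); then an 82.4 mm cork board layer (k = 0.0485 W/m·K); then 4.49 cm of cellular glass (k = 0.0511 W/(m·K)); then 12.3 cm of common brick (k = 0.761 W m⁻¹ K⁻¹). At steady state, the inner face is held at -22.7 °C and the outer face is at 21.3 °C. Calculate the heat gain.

Series thermal resistances, inner to outer:
  R_titanium = L/(kA) = 0.00435/(25.8·44.9) = 3.755×10^-6 K/W
  R_cork board = L/(kA) = 0.0824/(0.0485·44.9) = 0.03784 K/W
  R_cellular glass = L/(kA) = 0.0449/(0.0511·44.9) = 0.01957 K/W
  R_common brick = L/(kA) = 0.123/(0.761·44.9) = 0.003600 K/W
ΣR = 3.755×10^-6 + 0.03784 + 0.01957 + 0.003600 = 0.06101 K/W
Q = ΔT/ΣR = (-22.7 °C − 21.3 °C)/0.06101 = -721 W
(Negative Q ⇒ heat flows inward; heat gain = 721 W.)

Q = 721 W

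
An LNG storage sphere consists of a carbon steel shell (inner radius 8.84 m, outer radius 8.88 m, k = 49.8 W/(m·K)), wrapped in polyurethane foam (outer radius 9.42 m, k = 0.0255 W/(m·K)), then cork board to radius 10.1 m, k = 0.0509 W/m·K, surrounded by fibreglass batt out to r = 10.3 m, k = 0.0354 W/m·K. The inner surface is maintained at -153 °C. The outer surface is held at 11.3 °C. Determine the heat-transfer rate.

Q = 4610 W

Resistance network (inner→outer):
  R_carbon steel = (1/8.84 − 1/8.88)/(4πk) = 5.096×10^-4/(4π·49.8) = 8.142×10^-7 K/W
  R_polyurethane foam = (1/8.88 − 1/9.42)/(4πk) = 0.006456/(4π·0.0255) = 0.02015 K/W
  R_cork board = (1/9.42 − 1/10.1)/(4πk) = 0.007147/(4π·0.0509) = 0.01117 K/W
  R_fibreglass batt = (1/10.1 − 1/10.3)/(4πk) = 0.001923/(4π·0.0354) = 0.004322 K/W
ΣR = 8.142×10^-7 + 0.02015 + 0.01117 + 0.004322 = 0.03564 K/W
Q = ΔT/ΣR = (-153 °C − 11.3 °C)/0.03564 = -4610 W
(Negative Q ⇒ heat flows inward; heat gain = 4610 W.)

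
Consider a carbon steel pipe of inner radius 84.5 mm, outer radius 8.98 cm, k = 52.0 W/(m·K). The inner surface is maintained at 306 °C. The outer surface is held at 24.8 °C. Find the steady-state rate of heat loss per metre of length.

Q' = 2πk·ΔT/ln(r₂/r₁) = 2π × 52.0 × 281.2 / ln(0.0898/0.0845) = 1.51×10^6 W/m

Q' = 1.51×10^6 W/m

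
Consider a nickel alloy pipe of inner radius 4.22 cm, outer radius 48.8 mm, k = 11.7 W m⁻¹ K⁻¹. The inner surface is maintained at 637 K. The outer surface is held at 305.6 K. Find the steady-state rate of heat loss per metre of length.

Q' = 1.68×10^5 W/m

Q' = 2πk·ΔT/ln(r₂/r₁) = 2π × 11.7 × 331.4 / ln(0.0488/0.0422) = 1.68×10^5 W/m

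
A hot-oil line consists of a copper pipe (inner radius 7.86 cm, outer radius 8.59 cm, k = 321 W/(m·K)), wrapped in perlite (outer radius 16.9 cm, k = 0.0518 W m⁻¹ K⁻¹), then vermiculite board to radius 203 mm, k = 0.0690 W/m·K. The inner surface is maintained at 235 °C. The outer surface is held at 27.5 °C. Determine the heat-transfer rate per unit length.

Q' = 82.9 W/m

Series thermal resistances, inner to outer:
  R'_copper = ln(0.0859/0.0786)/(2πk) = 0.08881/(2π·321) = 4.403×10^-5 m·K/W
  R'_perlite = ln(0.169/0.0859)/(2πk) = 0.6767/(2π·0.0518) = 2.079 m·K/W
  R'_vermiculite board = ln(0.203/0.169)/(2πk) = 0.1833/(2π·0.0690) = 0.4228 m·K/W
ΣR = 4.403×10^-5 + 2.079 + 0.4228 = 2.502 m·K/W
Q' = ΔT/ΣR = (235 °C − 27.5 °C)/2.502 = 82.9 W/m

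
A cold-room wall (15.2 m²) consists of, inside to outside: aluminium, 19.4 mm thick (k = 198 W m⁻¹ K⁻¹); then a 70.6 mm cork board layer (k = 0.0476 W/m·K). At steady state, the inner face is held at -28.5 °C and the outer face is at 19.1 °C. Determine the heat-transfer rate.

Q = 488 W

Treat each layer as a resistance in series:
  R_aluminium = L/(kA) = 0.0194/(198·15.2) = 6.446×10^-6 K/W
  R_cork board = L/(kA) = 0.0706/(0.0476·15.2) = 0.09758 K/W
ΣR = 6.446×10^-6 + 0.09758 = 0.09759 K/W
Q = ΔT/ΣR = (-28.5 °C − 19.1 °C)/0.09759 = -488 W
(Negative Q ⇒ heat flows inward; heat gain = 488 W.)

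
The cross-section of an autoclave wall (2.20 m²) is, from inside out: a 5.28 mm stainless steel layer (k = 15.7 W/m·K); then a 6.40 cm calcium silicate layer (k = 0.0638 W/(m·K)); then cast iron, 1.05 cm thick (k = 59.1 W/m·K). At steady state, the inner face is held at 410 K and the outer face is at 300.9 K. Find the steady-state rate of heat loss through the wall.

Resistance network (inner→outer):
  R_stainless steel = L/(kA) = 0.00528/(15.7·2.20) = 1.529×10^-4 K/W
  R_calcium silicate = L/(kA) = 0.0640/(0.0638·2.20) = 0.4560 K/W
  R_cast iron = L/(kA) = 0.0105/(59.1·2.20) = 8.076×10^-5 K/W
ΣR = 1.529×10^-4 + 0.4560 + 8.076×10^-5 = 0.4562 K/W
Q = ΔT/ΣR = (410 K − 300.9 K)/0.4562 = 239 W

Q = 239 W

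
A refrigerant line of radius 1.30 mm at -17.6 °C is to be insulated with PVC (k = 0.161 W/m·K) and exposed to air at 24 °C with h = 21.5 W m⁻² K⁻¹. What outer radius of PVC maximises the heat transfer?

For a cylinder, r_cr = k_ins/h = 0.161/21.5 = 0.00749 m = 0.749 cm

r_cr = 0.749 cm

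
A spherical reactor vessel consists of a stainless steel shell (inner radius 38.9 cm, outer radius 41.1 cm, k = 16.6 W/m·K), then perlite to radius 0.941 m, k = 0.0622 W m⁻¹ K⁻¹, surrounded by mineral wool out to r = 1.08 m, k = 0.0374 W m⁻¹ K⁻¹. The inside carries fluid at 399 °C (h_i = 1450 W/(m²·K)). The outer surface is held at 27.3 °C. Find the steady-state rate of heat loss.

Q = 182 W

Treat each layer as a resistance in series:
  R_conv,in = 1/(4πr²h) = 1/(4π·0.389²·1450) = 3.627×10^-4 K/W
  R_stainless steel = (1/0.389 − 1/0.411)/(4πk) = 0.1376/(4π·16.6) = 6.596×10^-4 K/W
  R_perlite = (1/0.411 − 1/0.941)/(4πk) = 1.370/(4π·0.0622) = 1.753 K/W
  R_mineral wool = (1/0.941 − 1/1.08)/(4πk) = 0.1368/(4π·0.0374) = 0.2910 K/W
ΣR = 3.627×10^-4 + 6.596×10^-4 + 1.753 + 0.2910 = 2.045 K/W
Q = ΔT/ΣR = (399 °C − 27.3 °C)/2.045 = 182 W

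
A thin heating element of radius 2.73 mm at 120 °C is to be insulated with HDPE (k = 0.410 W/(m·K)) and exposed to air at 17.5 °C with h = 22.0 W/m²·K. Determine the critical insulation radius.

For a cylinder, r_cr = k_ins/h = 0.410/22.0 = 0.0186 m = 1.86 cm

r_cr = 1.86 cm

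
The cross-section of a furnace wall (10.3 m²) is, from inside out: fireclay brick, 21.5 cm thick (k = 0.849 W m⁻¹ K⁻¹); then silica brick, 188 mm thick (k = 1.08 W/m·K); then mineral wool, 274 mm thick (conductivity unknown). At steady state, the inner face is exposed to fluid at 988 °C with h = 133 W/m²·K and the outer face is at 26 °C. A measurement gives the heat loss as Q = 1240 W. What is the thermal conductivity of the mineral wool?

ΣR = ΔT/Q = |988 − 26|/1240 = 0.7758 K/W
Known resistances:
  R_conv,in = 1/(hA) = 1/(133·10.3) = 7.300×10^-4 K/W
  R_fireclay brick = L/(kA) = 0.215/(0.849·10.3) = 0.02459 K/W
  R_silica brick = L/(kA) = 0.188/(1.08·10.3) = 0.01690 K/W
R_mineral wool = ΣR − ΣR_known = 0.7758 − 0.04222 = 0.7336 K/W
L/(kA) = 0.7336 ⇒ k = 0.274/(0.7336·10.3) = 0.0363 W/m·K

k = 0.0363 W/m·K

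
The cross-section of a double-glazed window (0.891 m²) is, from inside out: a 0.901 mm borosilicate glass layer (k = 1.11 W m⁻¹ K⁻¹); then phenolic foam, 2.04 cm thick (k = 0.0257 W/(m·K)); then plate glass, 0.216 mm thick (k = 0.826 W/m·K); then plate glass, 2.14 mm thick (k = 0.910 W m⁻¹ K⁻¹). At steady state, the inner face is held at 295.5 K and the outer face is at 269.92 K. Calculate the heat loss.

Q = 28.6 W

Treat each layer as a resistance in series:
  R_borosilicate glass = L/(kA) = 9.01×10^-4/(1.11·0.891) = 9.110×10^-4 K/W
  R_phenolic foam = L/(kA) = 0.0204/(0.0257·0.891) = 0.8909 K/W
  R_plate glass = L/(kA) = 2.16×10^-4/(0.826·0.891) = 2.935×10^-4 K/W
  R_plate glass = L/(kA) = 0.00214/(0.910·0.891) = 0.002639 K/W
ΣR = 9.110×10^-4 + 0.8909 + 2.935×10^-4 + 0.002639 = 0.8947 K/W
Q = ΔT/ΣR = (295.5 K − 269.92 K)/0.8947 = 28.6 W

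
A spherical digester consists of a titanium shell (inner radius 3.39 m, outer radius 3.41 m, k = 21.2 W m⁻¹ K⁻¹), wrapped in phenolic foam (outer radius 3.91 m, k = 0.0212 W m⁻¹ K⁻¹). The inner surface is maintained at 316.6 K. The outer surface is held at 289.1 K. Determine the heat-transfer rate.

Q = 195 W

Treat each layer as a resistance in series:
  R_titanium = (1/3.39 − 1/3.41)/(4πk) = 0.001730/(4π·21.2) = 6.494×10^-6 K/W
  R_phenolic foam = (1/3.41 − 1/3.91)/(4πk) = 0.03750/(4π·0.0212) = 0.1408 K/W
ΣR = 6.494×10^-6 + 0.1408 = 0.1408 K/W
Q = ΔT/ΣR = (316.6 K − 289.1 K)/0.1408 = 195 W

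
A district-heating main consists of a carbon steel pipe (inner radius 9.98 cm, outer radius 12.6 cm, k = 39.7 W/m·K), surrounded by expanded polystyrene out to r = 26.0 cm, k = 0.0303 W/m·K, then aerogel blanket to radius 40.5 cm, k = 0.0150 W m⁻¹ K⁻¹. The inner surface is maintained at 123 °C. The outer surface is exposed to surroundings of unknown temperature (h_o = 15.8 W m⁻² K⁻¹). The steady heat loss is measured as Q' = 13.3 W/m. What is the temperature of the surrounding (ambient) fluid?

T_out = 9.5 °C

Sum the resistances:
  R'_carbon steel = ln(0.126/0.0998)/(2πk) = 0.2331/(2π·39.7) = 9.345×10^-4 m·K/W
  R'_expanded polystyrene = ln(0.260/0.126)/(2πk) = 0.7244/(2π·0.0303) = 3.805 m·K/W
  R'_aerogel blanket = ln(0.405/0.260)/(2πk) = 0.4432/(2π·0.0150) = 4.703 m·K/W
  R'_conv,out = 1/(2πr h) = 1/(2π·0.405·15.8) = 0.02487 m·K/W
ΣR = 8.533 m·K/W
ΔT = Q'·ΣR = 13.3 × 8.533 = 113.5 K
Heat flows outward, so T_out = T_in − ΔT = 123 − 113.5 = 9.5 °C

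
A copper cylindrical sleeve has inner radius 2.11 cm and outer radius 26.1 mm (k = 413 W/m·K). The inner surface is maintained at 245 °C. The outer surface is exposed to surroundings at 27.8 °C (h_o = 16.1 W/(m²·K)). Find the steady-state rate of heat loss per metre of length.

Q' = 573 W/m

Series thermal resistances, inner to outer:
  R'_copper = ln(0.0261/0.0211)/(2πk) = 0.2127/(2π·413) = 8.195×10^-5 m·K/W
  R'_conv,out = 1/(2πr h) = 1/(2π·0.0261·16.1) = 0.3788 m·K/W
ΣR = 8.195×10^-5 + 0.3788 = 0.3789 m·K/W
Q' = ΔT/ΣR = (245 °C − 27.8 °C)/0.3789 = 573 W/m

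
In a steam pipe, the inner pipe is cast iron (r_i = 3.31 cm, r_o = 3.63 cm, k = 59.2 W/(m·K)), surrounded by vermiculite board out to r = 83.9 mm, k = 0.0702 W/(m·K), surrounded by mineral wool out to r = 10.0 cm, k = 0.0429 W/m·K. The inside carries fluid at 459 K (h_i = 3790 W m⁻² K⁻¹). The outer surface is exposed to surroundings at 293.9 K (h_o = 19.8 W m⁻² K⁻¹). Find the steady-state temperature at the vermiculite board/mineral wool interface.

Treat each layer as a resistance in series:
  R'_conv,in = 1/(2πr h) = 1/(2π·0.0331·3790) = 0.001269 m·K/W
  R'_cast iron = ln(0.0363/0.0331)/(2πk) = 0.09228/(2π·59.2) = 2.481×10^-4 m·K/W
  R'_vermiculite board = ln(0.0839/0.0363)/(2πk) = 0.8378/(2π·0.0702) = 1.899 m·K/W
  R'_mineral wool = ln(0.100/0.0839)/(2πk) = 0.1755/(2π·0.0429) = 0.6513 m·K/W
  R'_conv,out = 1/(2πr h) = 1/(2π·0.100·19.8) = 0.08038 m·K/W
ΣR = 0.001269 + 2.481×10^-4 + 1.899 + 0.6513 + 0.08038 = 2.632 m·K/W
Q' = ΔT/ΣR = (459 K − 293.9 K)/2.632 = 62.73 W/m
From the inner boundary to the vermiculite board/mineral wool interface, ΣR_partial = 1.901 m·K/W.
T_interface = T_in − Q'·ΣR_partial = 459 K − (62.73)(1.901) = 339.8 K

T = 339.8 K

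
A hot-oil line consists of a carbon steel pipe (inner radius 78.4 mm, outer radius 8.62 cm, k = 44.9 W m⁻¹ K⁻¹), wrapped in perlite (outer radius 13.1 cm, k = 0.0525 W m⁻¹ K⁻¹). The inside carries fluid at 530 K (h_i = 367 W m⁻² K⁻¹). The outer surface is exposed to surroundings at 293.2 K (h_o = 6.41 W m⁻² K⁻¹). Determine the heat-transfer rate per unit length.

Q' = 162 W/m

Series thermal resistances, inner to outer:
  R'_conv,in = 1/(2πr h) = 1/(2π·0.0784·367) = 0.005531 m·K/W
  R'_carbon steel = ln(0.0862/0.0784)/(2πk) = 0.09485/(2π·44.9) = 3.362×10^-4 m·K/W
  R'_perlite = ln(0.131/0.0862)/(2πk) = 0.4185/(2π·0.0525) = 1.269 m·K/W
  R'_conv,out = 1/(2πr h) = 1/(2π·0.131·6.41) = 0.1895 m·K/W
ΣR = 0.005531 + 3.362×10^-4 + 1.269 + 0.1895 = 1.464 m·K/W
Q' = ΔT/ΣR = (530 K − 293.2 K)/1.464 = 162 W/m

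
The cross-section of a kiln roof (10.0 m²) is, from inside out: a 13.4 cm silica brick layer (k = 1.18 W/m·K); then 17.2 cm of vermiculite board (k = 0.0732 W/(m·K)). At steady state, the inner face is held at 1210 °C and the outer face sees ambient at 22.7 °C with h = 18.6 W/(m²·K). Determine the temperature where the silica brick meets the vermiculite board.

T = 1156 °C

Treat each layer as a resistance in series:
  R_silica brick = L/(kA) = 0.134/(1.18·10.0) = 0.01136 K/W
  R_vermiculite board = L/(kA) = 0.172/(0.0732·10.0) = 0.2350 K/W
  R_conv,out = 1/(hA) = 1/(18.6·10.0) = 0.005376 K/W
ΣR = 0.01136 + 0.2350 + 0.005376 = 0.2517 K/W
Q = ΔT/ΣR = (1210 °C − 22.7 °C)/0.2517 = 4717 W
From the inner boundary to the silica brick/vermiculite board interface, ΣR_partial = 0.01136 K/W.
T_interface = T_in − Q·ΣR_partial = 1210 °C − (4717)(0.01136) = 1156 °C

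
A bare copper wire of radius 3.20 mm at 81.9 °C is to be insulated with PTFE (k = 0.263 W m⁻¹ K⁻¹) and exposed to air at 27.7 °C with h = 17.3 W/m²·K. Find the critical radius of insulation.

For a cylinder, r_cr = k_ins/h = 0.263/17.3 = 0.0152 m = 1.52 cm

r_cr = 1.52 cm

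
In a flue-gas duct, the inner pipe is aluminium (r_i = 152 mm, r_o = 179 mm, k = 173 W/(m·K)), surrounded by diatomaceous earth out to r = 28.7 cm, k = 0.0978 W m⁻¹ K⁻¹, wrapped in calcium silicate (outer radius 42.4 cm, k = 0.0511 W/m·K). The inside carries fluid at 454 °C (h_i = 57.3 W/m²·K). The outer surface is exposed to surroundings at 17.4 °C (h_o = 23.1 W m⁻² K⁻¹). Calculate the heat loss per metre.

Q' = 216 W/m

Resistance network (inner→outer):
  R'_conv,in = 1/(2πr h) = 1/(2π·0.152·57.3) = 0.01827 m·K/W
  R'_aluminium = ln(0.179/0.152)/(2πk) = 0.1635/(2π·173) = 1.504×10^-4 m·K/W
  R'_diatomaceous earth = ln(0.287/0.179)/(2πk) = 0.4721/(2π·0.0978) = 0.7683 m·K/W
  R'_calcium silicate = ln(0.424/0.287)/(2πk) = 0.3903/(2π·0.0511) = 1.215 m·K/W
  R'_conv,out = 1/(2πr h) = 1/(2π·0.424·23.1) = 0.01625 m·K/W
ΣR = 0.01827 + 1.504×10^-4 + 0.7683 + 1.215 + 0.01625 = 2.018 m·K/W
Q' = ΔT/ΣR = (454 °C − 17.4 °C)/2.018 = 216 W/m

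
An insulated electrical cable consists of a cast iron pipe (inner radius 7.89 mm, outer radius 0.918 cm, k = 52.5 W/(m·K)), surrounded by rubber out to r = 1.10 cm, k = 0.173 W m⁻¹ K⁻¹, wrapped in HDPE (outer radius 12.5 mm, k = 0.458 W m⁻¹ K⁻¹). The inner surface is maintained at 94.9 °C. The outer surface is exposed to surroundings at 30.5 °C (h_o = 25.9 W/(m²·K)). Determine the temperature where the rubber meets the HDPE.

Treat each layer as a resistance in series:
  R'_cast iron = ln(0.00918/0.00789)/(2πk) = 0.1514/(2π·52.5) = 4.591×10^-4 m·K/W
  R'_rubber = ln(0.0110/0.00918)/(2πk) = 0.1809/(2π·0.173) = 0.1664 m·K/W
  R'_HDPE = ln(0.0125/0.0110)/(2πk) = 0.1278/(2π·0.458) = 0.04442 m·K/W
  R'_conv,out = 1/(2πr h) = 1/(2π·0.0125·25.9) = 0.4916 m·K/W
ΣR = 4.591×10^-4 + 0.1664 + 0.04442 + 0.4916 = 0.7029 m·K/W
Q' = ΔT/ΣR = (94.9 °C − 30.5 °C)/0.7029 = 91.62 W/m
From the inner boundary to the rubber/HDPE interface, ΣR_partial = 0.1669 m·K/W.
T_interface = T_in − Q'·ΣR_partial = 94.9 °C − (91.62)(0.1669) = 79.6 °C

T = 79.6 °C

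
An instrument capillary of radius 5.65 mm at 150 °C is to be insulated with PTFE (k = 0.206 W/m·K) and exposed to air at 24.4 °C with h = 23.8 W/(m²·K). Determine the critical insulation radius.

r_cr = 0.866 cm

For a cylinder, r_cr = k_ins/h = 0.206/23.8 = 0.00866 m = 0.866 cm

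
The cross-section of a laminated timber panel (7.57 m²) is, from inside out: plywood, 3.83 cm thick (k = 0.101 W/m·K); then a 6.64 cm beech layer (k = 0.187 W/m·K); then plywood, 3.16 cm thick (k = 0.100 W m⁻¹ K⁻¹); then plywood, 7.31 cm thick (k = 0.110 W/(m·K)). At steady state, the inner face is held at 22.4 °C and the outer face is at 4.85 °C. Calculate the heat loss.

Q = 77.5 W

Resistance network (inner→outer):
  R_plywood = L/(kA) = 0.0383/(0.101·7.57) = 0.05009 K/W
  R_beech = L/(kA) = 0.0664/(0.187·7.57) = 0.04691 K/W
  R_plywood = L/(kA) = 0.0316/(0.100·7.57) = 0.04174 K/W
  R_plywood = L/(kA) = 0.0731/(0.110·7.57) = 0.08779 K/W
ΣR = 0.05009 + 0.04691 + 0.04174 + 0.08779 = 0.2265 K/W
Q = ΔT/ΣR = (22.4 °C − 4.85 °C)/0.2265 = 77.5 W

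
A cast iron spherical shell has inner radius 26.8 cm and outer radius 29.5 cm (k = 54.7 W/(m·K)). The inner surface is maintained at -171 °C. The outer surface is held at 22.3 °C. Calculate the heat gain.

Q = 389 kW

Q = 4πk·ΔT/(1/r₁ − 1/r₂) = 4π × 54.7 × 193.3 / (1/0.268 − 1/0.295) = 3.89×10^5 W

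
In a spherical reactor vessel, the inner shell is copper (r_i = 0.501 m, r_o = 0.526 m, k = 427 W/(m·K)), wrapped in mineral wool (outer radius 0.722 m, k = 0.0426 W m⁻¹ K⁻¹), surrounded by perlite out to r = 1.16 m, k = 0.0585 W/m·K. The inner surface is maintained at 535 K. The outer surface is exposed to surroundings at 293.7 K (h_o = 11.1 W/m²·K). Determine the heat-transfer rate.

Series thermal resistances, inner to outer:
  R_copper = (1/0.501 − 1/0.526)/(4πk) = 0.09487/(4π·427) = 1.768×10^-5 K/W
  R_mineral wool = (1/0.526 − 1/0.722)/(4πk) = 0.5161/(4π·0.0426) = 0.9641 K/W
  R_perlite = (1/0.722 − 1/1.16)/(4πk) = 0.5230/(4π·0.0585) = 0.7114 K/W
  R_conv,out = 1/(4πr²h) = 1/(4π·1.16²·11.1) = 0.005328 K/W
ΣR = 1.768×10^-5 + 0.9641 + 0.7114 + 0.005328 = 1.681 K/W
Q = ΔT/ΣR = (535 K − 293.7 K)/1.681 = 144 W

Q = 144 W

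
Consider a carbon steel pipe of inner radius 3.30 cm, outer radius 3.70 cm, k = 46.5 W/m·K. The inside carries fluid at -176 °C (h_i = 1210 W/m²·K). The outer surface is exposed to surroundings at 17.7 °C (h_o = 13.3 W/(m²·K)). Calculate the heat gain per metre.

Q' = 591 W/m

Series thermal resistances, inner to outer:
  R'_conv,in = 1/(2πr h) = 1/(2π·0.0330·1210) = 0.003986 m·K/W
  R'_carbon steel = ln(0.0370/0.0330)/(2πk) = 0.1144/(2π·46.5) = 3.916×10^-4 m·K/W
  R'_conv,out = 1/(2πr h) = 1/(2π·0.0370·13.3) = 0.3234 m·K/W
ΣR = 0.003986 + 3.916×10^-4 + 0.3234 = 0.3278 m·K/W
Q' = ΔT/ΣR = (-176 °C − 17.7 °C)/0.3278 = -591 W/m
(Negative Q' ⇒ heat flows inward; heat gain = 591 W/m.)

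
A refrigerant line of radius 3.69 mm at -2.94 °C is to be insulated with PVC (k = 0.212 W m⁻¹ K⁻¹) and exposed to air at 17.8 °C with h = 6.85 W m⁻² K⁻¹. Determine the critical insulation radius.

For a cylinder, r_cr = k_ins/h = 0.212/6.85 = 0.0309 m = 3.09 cm

r_cr = 3.09 cm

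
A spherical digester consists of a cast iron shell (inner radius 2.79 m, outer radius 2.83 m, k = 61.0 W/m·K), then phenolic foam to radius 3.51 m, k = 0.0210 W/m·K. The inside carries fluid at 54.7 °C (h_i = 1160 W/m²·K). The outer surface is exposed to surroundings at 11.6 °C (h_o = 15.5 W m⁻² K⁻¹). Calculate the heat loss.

Series thermal resistances, inner to outer:
  R_conv,in = 1/(4πr²h) = 1/(4π·2.79²·1160) = 8.813×10^-6 K/W
  R_cast iron = (1/2.79 − 1/2.83)/(4πk) = 0.005066/(4π·61.0) = 6.609×10^-6 K/W
  R_phenolic foam = (1/2.83 − 1/3.51)/(4πk) = 0.06846/(4π·0.0210) = 0.2594 K/W
  R_conv,out = 1/(4πr²h) = 1/(4π·3.51²·15.5) = 4.167×10^-4 K/W
ΣR = 8.813×10^-6 + 6.609×10^-6 + 0.2594 + 4.167×10^-4 = 0.2598 K/W
Q = ΔT/ΣR = (54.7 °C − 11.6 °C)/0.2598 = 166 W

Q = 166 W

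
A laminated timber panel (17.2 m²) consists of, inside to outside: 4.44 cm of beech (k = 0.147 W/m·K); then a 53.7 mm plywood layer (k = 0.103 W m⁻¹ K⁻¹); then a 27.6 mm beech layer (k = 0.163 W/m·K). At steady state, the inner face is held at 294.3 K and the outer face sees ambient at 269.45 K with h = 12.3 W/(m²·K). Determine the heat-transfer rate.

Q = 398 W

Series thermal resistances, inner to outer:
  R_beech = L/(kA) = 0.0444/(0.147·17.2) = 0.01756 K/W
  R_plywood = L/(kA) = 0.0537/(0.103·17.2) = 0.03031 K/W
  R_beech = L/(kA) = 0.0276/(0.163·17.2) = 0.009844 K/W
  R_conv,out = 1/(hA) = 1/(12.3·17.2) = 0.004727 K/W
ΣR = 0.01756 + 0.03031 + 0.009844 + 0.004727 = 0.06244 K/W
Q = ΔT/ΣR = (294.3 K − 269.45 K)/0.06244 = 398 W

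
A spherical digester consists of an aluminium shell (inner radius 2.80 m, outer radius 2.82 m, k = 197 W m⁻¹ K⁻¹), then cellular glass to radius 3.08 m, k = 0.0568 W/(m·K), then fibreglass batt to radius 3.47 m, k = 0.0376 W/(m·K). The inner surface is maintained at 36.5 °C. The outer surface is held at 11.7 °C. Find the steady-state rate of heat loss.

Q = 208 W

Series thermal resistances, inner to outer:
  R_aluminium = (1/2.80 − 1/2.82)/(4πk) = 0.002533/(4π·197) = 1.023×10^-6 K/W
  R_cellular glass = (1/2.82 − 1/3.08)/(4πk) = 0.02993/(4π·0.0568) = 0.04194 K/W
  R_fibreglass batt = (1/3.08 − 1/3.47)/(4πk) = 0.03649/(4π·0.0376) = 0.07723 K/W
ΣR = 1.023×10^-6 + 0.04194 + 0.07723 = 0.1192 K/W
Q = ΔT/ΣR = (36.5 °C − 11.7 °C)/0.1192 = 208 W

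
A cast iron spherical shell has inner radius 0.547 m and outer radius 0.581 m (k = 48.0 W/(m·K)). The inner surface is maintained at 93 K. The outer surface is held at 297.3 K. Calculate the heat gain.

Q = 4πk·ΔT/(1/r₁ − 1/r₂) = 4π × 48.0 × 204.3 / (1/0.547 − 1/0.581) = 1.15×10^6 W

Q = 1150 kW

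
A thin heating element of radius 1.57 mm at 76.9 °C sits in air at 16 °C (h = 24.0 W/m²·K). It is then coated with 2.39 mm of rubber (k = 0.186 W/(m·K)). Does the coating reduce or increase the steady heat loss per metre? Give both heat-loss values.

Critical radius for a cylinder: r_cr = k/h = 0.00775 m = 0.775 cm.
Outer radius after coating: r₂ = 0.00157 + 0.00239 = 0.00396 m.
Since r₁ < r_cr and r₂ ≤ r_cr, the coating moves toward the maximum at r_cr — heat loss rises.
Bare: R = 1/(2πr₁h) = 4.224 m·K/W; Q = 60.9/4.224 = 14.4 W/m.
Coated: R = R_cond + R_conv = 2.466 m·K/W; Q = 60.9/2.466 = 24.7 W/m.

increases: 14.4 → 24.7 W/m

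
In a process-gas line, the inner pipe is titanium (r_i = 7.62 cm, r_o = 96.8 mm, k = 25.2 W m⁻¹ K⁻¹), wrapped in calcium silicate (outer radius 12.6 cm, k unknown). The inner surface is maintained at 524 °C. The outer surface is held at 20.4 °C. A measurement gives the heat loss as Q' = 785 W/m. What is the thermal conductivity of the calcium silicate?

k = 0.0656 W/m·K

ΣR = ΔT/Q' = |524 − 20.4|/785 = 0.6415 m·K/W
Known resistances:
  R'_titanium = ln(0.0968/0.0762)/(2πk) = 0.2393/(2π·25.2) = 0.001511 m·K/W
R_calcium silicate = ΣR − ΣR_known = 0.6415 − 0.001511 = 0.6400 m·K/W
ln(r₂/r₁)/(2πk) = 0.6400 ⇒ k = 0.2636/(2π·0.6400) = 0.0656 W/m·K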